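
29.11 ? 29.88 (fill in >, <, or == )<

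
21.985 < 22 True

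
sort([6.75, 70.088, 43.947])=[6.75, 43.947, 70.088]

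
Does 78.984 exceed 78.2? Yes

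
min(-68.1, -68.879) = -68.879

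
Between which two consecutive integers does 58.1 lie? 58 and 59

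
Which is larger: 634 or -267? 634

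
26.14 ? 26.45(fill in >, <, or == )<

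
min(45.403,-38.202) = -38.202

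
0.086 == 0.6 False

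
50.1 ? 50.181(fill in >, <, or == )<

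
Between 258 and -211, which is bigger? 258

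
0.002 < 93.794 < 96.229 True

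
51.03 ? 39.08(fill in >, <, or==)>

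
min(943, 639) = 639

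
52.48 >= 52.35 True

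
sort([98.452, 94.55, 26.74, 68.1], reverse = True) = [98.452, 94.55, 68.1, 26.74]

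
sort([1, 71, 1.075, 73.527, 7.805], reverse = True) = [73.527, 71, 7.805, 1.075, 1]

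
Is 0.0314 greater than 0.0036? Yes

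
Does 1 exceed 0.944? Yes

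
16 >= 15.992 True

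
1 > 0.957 True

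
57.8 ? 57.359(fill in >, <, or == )>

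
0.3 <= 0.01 False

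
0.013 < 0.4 True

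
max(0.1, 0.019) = 0.1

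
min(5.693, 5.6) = 5.6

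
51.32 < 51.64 True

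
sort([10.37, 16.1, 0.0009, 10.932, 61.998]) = [0.0009, 10.37, 10.932, 16.1, 61.998]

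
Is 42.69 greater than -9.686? Yes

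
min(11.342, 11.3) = 11.3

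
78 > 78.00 False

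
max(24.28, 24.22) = 24.28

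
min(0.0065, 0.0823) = 0.0065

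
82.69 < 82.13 False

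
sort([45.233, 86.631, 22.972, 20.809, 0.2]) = [0.2, 20.809, 22.972, 45.233, 86.631]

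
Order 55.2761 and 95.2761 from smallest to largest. 55.2761, 95.2761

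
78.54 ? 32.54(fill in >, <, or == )>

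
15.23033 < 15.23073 True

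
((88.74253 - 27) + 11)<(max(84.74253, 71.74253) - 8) True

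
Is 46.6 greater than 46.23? Yes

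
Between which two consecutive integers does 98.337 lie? 98 and 99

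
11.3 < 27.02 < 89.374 True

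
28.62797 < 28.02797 False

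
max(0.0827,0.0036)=0.0827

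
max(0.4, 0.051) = 0.4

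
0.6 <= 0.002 False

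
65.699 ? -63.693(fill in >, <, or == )>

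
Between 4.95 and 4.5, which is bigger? 4.95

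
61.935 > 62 False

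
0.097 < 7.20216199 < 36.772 True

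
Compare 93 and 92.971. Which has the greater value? 93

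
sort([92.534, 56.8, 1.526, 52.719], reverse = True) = [92.534, 56.8, 52.719, 1.526]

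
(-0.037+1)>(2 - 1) False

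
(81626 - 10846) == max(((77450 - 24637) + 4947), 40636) False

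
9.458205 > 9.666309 False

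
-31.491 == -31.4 False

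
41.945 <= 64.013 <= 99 True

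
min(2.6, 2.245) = 2.245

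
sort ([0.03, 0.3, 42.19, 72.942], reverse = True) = [72.942, 42.19, 0.3, 0.03]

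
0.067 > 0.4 False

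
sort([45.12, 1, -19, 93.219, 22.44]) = [-19, 1, 22.44, 45.12, 93.219]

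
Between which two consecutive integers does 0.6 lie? 0 and 1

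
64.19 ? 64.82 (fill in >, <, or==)<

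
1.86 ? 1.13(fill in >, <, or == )>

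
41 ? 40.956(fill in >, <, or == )>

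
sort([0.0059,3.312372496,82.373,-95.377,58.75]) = [-95.377,0.0059,3.312372496,58.75,82.373]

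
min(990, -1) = -1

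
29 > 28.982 True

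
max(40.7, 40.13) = 40.7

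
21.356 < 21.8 True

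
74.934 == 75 False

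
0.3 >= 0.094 True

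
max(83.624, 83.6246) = 83.6246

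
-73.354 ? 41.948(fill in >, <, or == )<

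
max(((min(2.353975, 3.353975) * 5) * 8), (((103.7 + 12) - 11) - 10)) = 94.7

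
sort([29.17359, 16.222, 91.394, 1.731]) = [1.731, 16.222, 29.17359, 91.394]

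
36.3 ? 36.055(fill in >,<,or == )>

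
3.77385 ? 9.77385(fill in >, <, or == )<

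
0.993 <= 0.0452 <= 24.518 False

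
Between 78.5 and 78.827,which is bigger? 78.827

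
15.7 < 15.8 True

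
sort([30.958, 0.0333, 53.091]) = [0.0333, 30.958, 53.091]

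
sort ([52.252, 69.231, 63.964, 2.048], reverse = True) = [69.231, 63.964, 52.252, 2.048]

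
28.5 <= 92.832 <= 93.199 True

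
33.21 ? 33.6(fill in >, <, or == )<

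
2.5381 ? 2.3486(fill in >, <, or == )>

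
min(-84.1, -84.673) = -84.673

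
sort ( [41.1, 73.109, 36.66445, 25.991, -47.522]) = [-47.522, 25.991, 36.66445, 41.1, 73.109]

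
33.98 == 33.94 False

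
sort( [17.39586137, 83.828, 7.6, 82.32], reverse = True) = [83.828, 82.32, 17.39586137, 7.6]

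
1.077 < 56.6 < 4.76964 False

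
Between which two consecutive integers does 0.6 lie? 0 and 1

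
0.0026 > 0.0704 False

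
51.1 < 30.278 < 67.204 False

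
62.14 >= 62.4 False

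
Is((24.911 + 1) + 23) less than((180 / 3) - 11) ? Yes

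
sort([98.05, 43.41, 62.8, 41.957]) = [41.957, 43.41, 62.8, 98.05]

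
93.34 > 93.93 False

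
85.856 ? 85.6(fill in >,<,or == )>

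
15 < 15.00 False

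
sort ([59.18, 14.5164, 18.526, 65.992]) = [14.5164, 18.526, 59.18, 65.992]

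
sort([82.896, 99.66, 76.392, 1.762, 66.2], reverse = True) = [99.66, 82.896, 76.392, 66.2, 1.762]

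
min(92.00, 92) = 92.00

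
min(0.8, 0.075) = 0.075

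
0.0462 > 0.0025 True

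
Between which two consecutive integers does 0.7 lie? 0 and 1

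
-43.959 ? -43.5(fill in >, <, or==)<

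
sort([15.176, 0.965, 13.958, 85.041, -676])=[-676, 0.965, 13.958, 15.176, 85.041]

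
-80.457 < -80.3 True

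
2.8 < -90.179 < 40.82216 False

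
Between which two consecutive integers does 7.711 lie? 7 and 8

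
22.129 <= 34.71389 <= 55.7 True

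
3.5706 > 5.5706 False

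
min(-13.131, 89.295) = -13.131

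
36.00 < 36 False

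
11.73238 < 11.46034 False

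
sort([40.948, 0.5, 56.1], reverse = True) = [56.1, 40.948, 0.5]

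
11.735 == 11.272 False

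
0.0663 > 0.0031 True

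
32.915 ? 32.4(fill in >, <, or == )>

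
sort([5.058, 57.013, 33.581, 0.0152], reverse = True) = [57.013, 33.581, 5.058, 0.0152]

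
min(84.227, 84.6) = 84.227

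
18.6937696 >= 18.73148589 False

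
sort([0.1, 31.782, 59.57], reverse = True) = [59.57, 31.782, 0.1]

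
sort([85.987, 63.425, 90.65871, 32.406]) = [32.406, 63.425, 85.987, 90.65871]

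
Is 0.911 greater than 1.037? No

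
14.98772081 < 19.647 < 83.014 True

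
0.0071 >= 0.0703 False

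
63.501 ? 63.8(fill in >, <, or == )<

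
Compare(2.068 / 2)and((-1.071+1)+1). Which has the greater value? (2.068 / 2)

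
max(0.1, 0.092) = 0.1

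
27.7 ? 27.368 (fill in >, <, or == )>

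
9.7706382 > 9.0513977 True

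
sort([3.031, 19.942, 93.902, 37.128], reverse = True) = [93.902, 37.128, 19.942, 3.031]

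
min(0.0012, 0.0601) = 0.0012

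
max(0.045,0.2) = 0.2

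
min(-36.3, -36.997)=-36.997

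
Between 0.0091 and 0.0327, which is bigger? 0.0327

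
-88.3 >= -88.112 False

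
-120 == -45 False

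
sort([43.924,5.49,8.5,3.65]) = [3.65,5.49,8.5,43.924]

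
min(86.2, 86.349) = 86.2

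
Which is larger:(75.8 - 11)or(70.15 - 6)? (75.8 - 11)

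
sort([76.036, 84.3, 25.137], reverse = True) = [84.3, 76.036, 25.137]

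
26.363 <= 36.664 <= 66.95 True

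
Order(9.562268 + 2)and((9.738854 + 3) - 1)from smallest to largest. (9.562268 + 2), ((9.738854 + 3) - 1)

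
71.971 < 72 True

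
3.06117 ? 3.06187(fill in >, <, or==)<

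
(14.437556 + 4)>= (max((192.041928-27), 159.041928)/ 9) True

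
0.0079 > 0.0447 False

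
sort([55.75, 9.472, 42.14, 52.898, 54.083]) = [9.472, 42.14, 52.898, 54.083, 55.75]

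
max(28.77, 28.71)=28.77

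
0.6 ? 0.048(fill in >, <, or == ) >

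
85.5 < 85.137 False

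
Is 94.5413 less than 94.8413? Yes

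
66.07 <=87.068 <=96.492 True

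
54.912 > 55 False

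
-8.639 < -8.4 True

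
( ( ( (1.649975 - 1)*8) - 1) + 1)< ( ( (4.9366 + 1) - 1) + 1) True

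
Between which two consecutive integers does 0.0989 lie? 0 and 1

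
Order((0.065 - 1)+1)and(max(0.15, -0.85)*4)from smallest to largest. ((0.065 - 1)+1), (max(0.15, -0.85)*4)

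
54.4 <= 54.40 True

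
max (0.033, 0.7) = 0.7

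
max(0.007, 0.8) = 0.8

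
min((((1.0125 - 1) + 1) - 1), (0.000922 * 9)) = 0.008298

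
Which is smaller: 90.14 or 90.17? 90.14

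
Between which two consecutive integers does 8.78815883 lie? 8 and 9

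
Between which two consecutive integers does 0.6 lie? 0 and 1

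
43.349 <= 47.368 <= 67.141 True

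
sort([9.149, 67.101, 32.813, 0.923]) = [0.923, 9.149, 32.813, 67.101]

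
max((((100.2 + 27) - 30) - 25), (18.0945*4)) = 72.378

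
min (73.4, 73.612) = 73.4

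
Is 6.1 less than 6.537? Yes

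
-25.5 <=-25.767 False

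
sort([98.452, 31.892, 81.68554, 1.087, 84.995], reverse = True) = [98.452, 84.995, 81.68554, 31.892, 1.087]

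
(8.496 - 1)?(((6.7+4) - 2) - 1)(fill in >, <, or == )<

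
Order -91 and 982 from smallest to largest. -91, 982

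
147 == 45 False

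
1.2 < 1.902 True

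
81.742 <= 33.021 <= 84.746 False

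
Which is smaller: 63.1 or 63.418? 63.1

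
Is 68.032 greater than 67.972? Yes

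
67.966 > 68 False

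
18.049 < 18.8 True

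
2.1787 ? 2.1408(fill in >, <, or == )>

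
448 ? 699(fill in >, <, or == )<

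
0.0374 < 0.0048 False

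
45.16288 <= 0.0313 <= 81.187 False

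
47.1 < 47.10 False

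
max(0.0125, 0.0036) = 0.0125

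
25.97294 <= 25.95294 False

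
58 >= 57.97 True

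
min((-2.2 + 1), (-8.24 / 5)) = -1.648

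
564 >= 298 True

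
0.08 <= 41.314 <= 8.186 False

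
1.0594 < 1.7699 True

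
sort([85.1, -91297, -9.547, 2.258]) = [-91297, -9.547, 2.258, 85.1]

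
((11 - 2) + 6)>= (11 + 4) True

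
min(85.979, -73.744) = -73.744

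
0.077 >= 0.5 False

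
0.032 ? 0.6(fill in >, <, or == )<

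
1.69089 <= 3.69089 True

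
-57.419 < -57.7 False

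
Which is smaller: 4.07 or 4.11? 4.07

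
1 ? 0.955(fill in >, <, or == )>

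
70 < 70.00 False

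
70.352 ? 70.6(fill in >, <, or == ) <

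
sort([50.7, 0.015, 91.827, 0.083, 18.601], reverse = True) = [91.827, 50.7, 18.601, 0.083, 0.015]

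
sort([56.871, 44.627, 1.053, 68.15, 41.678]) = [1.053, 41.678, 44.627, 56.871, 68.15]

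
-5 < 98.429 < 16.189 False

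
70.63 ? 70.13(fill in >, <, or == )>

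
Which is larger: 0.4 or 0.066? 0.4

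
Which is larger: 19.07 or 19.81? 19.81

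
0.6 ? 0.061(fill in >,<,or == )>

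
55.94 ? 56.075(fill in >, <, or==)<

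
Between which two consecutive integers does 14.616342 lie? 14 and 15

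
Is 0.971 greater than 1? No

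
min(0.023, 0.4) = 0.023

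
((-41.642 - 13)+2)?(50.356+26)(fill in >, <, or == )<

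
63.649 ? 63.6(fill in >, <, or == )>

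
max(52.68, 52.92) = 52.92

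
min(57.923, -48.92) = -48.92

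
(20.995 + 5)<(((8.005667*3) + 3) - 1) True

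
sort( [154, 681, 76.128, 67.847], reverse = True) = [681, 154, 76.128, 67.847]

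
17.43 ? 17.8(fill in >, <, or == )<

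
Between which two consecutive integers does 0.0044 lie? 0 and 1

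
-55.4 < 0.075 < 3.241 True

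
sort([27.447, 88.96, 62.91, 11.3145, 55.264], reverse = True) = [88.96, 62.91, 55.264, 27.447, 11.3145]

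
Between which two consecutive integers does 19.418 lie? 19 and 20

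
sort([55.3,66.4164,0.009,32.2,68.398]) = [0.009,32.2,55.3,66.4164,68.398]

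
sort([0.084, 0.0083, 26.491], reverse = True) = [26.491, 0.084, 0.0083]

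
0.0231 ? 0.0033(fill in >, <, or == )>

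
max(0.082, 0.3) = 0.3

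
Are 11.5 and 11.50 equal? Yes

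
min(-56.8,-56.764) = -56.8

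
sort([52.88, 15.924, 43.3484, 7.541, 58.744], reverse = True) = [58.744, 52.88, 43.3484, 15.924, 7.541]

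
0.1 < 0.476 True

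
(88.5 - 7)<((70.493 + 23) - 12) False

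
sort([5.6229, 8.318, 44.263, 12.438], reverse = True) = [44.263, 12.438, 8.318, 5.6229]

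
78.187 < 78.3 True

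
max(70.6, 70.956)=70.956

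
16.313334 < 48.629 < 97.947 True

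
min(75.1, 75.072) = 75.072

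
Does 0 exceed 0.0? No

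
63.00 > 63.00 False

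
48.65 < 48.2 False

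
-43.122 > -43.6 True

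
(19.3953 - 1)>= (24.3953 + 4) False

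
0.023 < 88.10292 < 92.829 True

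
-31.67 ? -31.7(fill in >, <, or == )>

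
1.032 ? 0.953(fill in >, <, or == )>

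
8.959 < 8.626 False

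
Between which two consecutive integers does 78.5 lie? 78 and 79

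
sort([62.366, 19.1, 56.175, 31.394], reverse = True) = [62.366, 56.175, 31.394, 19.1]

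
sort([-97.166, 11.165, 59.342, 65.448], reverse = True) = [65.448, 59.342, 11.165, -97.166]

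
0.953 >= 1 False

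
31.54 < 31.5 False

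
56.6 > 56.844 False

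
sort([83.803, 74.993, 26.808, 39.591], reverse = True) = [83.803, 74.993, 39.591, 26.808]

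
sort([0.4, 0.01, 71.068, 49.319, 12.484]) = [0.01, 0.4, 12.484, 49.319, 71.068]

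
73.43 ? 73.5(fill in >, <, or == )<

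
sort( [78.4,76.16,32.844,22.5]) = [22.5,32.844,76.16,78.4]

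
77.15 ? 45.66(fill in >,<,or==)>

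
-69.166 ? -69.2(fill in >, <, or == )>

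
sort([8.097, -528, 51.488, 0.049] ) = [-528, 0.049, 8.097, 51.488]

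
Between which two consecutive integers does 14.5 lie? 14 and 15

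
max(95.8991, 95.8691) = 95.8991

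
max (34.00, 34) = 34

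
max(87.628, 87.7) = 87.7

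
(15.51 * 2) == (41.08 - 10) False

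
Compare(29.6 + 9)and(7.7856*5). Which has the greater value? (7.7856*5)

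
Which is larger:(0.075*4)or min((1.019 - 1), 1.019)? (0.075*4)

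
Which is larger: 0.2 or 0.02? 0.2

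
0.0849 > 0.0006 True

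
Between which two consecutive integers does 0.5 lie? 0 and 1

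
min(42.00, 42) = 42.00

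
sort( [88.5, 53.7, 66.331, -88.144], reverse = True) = [88.5, 66.331, 53.7, -88.144]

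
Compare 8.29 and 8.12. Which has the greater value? 8.29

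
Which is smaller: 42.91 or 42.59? 42.59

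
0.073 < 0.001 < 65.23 False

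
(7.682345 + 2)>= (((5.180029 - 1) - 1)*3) True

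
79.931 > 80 False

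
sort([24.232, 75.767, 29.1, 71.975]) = [24.232, 29.1, 71.975, 75.767]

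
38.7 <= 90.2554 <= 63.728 False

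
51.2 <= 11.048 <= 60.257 False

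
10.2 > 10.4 False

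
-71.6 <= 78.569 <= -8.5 False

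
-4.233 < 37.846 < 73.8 True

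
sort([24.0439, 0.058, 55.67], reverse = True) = [55.67, 24.0439, 0.058]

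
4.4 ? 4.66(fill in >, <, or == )<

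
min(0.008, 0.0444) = 0.008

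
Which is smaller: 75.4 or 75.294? 75.294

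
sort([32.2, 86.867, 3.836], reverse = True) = [86.867, 32.2, 3.836]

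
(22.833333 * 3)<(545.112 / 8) False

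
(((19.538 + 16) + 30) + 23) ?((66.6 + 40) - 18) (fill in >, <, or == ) <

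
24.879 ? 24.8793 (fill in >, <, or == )<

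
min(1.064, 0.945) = 0.945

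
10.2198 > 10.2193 True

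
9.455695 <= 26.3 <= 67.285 True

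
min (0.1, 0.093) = 0.093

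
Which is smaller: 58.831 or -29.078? -29.078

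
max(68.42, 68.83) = 68.83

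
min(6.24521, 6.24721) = 6.24521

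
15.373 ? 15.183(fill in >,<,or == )>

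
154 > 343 False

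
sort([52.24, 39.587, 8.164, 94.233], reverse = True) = [94.233, 52.24, 39.587, 8.164]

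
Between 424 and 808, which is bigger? 808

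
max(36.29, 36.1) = 36.29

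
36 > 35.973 True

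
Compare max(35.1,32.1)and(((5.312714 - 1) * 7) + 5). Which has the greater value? (((5.312714 - 1) * 7) + 5)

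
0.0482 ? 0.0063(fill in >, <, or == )>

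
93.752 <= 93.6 False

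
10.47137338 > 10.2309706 True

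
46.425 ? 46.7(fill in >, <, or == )<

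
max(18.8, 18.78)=18.8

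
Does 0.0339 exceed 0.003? Yes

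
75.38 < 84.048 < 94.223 True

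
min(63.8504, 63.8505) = 63.8504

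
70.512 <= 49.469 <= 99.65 False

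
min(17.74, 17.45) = 17.45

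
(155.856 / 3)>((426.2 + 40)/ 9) True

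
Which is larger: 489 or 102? 489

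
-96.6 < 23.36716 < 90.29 True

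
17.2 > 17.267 False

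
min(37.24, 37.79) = 37.24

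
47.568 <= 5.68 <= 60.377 False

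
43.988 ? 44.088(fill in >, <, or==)<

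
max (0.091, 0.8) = 0.8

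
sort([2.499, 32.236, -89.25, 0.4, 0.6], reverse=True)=[32.236, 2.499, 0.6, 0.4, -89.25]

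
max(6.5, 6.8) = 6.8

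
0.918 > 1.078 False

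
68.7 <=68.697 False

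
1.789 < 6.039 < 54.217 True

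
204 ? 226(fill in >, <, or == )<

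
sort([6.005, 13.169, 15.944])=[6.005, 13.169, 15.944]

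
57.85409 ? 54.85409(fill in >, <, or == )>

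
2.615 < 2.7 True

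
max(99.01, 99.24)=99.24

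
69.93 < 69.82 False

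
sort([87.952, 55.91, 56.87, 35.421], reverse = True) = [87.952, 56.87, 55.91, 35.421]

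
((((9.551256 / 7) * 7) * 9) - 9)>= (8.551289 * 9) False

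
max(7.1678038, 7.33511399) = 7.33511399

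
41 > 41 False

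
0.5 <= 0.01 False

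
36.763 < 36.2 False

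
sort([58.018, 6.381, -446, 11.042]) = [-446, 6.381, 11.042, 58.018]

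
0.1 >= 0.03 True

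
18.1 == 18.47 False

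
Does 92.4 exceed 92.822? No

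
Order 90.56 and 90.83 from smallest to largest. 90.56, 90.83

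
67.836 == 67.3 False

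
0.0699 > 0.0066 True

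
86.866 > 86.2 True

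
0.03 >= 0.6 False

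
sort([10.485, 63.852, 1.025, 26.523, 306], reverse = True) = [306, 63.852, 26.523, 10.485, 1.025]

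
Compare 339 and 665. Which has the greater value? 665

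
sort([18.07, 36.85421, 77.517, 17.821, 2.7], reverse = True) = [77.517, 36.85421, 18.07, 17.821, 2.7]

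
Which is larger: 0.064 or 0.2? 0.2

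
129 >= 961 False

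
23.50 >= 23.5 True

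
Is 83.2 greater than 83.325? No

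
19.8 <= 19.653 False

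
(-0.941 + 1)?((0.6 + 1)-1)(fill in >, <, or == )<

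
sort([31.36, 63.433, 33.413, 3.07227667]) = [3.07227667, 31.36, 33.413, 63.433]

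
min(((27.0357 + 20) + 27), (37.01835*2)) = 74.0357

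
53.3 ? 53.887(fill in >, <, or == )<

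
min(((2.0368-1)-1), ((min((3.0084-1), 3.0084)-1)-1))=0.0084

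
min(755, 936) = 755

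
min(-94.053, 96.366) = -94.053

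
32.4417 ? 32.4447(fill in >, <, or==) <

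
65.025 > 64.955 True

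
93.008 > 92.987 True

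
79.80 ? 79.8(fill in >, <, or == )==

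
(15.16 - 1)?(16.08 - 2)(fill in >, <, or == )>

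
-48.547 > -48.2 False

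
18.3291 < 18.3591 True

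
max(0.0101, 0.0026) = 0.0101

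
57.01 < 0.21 False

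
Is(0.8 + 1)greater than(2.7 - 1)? Yes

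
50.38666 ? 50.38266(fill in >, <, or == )>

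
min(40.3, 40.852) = 40.3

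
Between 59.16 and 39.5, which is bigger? 59.16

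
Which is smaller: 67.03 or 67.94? 67.03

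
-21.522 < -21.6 False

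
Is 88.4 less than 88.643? Yes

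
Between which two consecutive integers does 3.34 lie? 3 and 4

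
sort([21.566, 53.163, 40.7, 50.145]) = [21.566, 40.7, 50.145, 53.163]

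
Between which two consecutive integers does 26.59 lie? 26 and 27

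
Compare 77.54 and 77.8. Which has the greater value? 77.8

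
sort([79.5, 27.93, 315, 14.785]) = [14.785, 27.93, 79.5, 315]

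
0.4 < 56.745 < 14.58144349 False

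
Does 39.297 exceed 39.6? No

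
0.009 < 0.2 True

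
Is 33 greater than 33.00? No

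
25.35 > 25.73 False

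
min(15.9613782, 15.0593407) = 15.0593407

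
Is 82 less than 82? No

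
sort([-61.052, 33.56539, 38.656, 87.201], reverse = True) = [87.201, 38.656, 33.56539, -61.052]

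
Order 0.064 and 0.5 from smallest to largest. 0.064, 0.5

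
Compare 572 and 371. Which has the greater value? 572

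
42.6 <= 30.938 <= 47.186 False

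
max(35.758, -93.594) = 35.758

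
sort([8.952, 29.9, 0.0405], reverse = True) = [29.9, 8.952, 0.0405]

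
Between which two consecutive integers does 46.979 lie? 46 and 47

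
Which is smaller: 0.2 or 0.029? 0.029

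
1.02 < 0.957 False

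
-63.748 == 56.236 False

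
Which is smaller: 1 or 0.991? 0.991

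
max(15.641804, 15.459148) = 15.641804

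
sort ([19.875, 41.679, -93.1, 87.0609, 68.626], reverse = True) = [87.0609, 68.626, 41.679, 19.875, -93.1]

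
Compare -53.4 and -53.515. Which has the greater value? -53.4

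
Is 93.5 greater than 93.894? No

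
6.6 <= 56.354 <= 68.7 True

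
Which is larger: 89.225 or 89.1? 89.225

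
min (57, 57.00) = 57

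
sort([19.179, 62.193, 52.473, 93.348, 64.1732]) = [19.179, 52.473, 62.193, 64.1732, 93.348]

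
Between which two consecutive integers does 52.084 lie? 52 and 53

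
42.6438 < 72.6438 True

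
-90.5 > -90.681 True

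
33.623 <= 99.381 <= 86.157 False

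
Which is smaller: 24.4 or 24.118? 24.118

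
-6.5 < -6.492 True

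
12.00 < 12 False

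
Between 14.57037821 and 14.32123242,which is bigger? 14.57037821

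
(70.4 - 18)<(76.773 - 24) True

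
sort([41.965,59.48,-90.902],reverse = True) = [59.48,41.965,-90.902]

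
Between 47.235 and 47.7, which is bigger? 47.7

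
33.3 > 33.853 False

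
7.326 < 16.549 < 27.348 True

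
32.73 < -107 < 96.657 False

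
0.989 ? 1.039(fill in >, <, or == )<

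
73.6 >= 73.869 False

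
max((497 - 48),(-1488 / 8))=449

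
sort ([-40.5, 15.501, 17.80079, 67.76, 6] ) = [-40.5, 6, 15.501, 17.80079, 67.76]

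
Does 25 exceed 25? No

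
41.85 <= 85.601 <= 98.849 True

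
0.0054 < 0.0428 True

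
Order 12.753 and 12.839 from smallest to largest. 12.753, 12.839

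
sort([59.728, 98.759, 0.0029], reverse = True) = [98.759, 59.728, 0.0029]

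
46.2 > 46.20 False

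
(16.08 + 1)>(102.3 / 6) True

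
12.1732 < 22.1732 True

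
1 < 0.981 False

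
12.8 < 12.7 False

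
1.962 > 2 False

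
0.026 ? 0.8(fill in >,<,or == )<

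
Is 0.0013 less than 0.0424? Yes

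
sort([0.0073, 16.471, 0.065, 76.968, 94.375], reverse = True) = [94.375, 76.968, 16.471, 0.065, 0.0073]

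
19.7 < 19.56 False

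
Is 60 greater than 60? No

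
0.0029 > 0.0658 False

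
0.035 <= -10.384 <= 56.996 False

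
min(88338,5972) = 5972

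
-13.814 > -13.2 False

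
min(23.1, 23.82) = 23.1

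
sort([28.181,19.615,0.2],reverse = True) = [28.181,19.615,0.2]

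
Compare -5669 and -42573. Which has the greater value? -5669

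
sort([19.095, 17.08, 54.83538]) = [17.08, 19.095, 54.83538]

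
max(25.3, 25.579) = 25.579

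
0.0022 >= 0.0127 False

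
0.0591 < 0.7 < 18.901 True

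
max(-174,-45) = -45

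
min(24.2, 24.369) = 24.2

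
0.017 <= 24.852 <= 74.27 True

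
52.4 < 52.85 True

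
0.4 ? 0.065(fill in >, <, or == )>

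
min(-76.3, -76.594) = -76.594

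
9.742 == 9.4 False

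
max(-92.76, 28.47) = 28.47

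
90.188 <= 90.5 True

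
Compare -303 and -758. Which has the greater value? -303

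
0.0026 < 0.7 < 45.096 True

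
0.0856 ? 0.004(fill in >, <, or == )>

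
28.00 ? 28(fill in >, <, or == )==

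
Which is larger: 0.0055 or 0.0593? 0.0593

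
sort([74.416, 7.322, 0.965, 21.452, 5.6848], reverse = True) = [74.416, 21.452, 7.322, 5.6848, 0.965]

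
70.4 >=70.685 False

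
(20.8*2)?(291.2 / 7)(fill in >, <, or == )==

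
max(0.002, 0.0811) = 0.0811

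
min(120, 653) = 120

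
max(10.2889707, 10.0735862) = 10.2889707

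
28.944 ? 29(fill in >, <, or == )<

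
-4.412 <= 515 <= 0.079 False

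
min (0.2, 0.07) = 0.07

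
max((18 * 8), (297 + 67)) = 364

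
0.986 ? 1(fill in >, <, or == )<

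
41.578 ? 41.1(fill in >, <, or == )>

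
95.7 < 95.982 True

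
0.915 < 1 True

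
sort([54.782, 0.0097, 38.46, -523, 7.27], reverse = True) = [54.782, 38.46, 7.27, 0.0097, -523]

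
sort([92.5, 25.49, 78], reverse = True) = [92.5, 78, 25.49]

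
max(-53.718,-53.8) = -53.718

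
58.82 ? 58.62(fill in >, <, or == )>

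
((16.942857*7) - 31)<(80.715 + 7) True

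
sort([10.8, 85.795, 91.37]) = [10.8, 85.795, 91.37]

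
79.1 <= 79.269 True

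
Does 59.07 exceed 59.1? No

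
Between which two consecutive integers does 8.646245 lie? 8 and 9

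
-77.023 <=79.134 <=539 True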